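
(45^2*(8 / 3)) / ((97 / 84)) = 453600 / 97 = 4676.29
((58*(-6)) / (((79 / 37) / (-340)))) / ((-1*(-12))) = 364820 / 79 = 4617.97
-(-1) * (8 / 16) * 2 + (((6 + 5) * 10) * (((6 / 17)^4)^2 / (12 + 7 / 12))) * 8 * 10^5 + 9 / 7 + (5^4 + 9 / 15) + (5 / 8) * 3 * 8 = 85779796605171091 / 36866878075685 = 2326.74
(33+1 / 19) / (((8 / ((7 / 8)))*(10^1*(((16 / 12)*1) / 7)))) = 1.90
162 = 162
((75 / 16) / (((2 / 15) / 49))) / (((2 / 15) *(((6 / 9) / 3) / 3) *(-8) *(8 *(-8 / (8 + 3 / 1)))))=245581875 / 65536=3747.28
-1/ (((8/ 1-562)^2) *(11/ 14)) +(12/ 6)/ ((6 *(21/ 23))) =38824433/ 106346394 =0.37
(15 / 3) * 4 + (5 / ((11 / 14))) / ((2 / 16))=70.91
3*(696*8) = 16704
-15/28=-0.54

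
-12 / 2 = -6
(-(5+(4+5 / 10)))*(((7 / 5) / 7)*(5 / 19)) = -1 / 2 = -0.50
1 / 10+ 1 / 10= 1 / 5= 0.20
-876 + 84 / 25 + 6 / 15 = -21806 / 25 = -872.24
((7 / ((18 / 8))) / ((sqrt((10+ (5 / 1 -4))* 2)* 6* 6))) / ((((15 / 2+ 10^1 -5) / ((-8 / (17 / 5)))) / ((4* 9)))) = -224* sqrt(22) / 8415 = -0.12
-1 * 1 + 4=3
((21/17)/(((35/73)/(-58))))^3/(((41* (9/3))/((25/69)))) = -227705654712/23164795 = -9829.82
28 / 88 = 0.32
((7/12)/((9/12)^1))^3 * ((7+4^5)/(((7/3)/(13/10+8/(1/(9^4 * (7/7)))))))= 26517069467/2430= 10912374.27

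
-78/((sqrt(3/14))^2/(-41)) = 14924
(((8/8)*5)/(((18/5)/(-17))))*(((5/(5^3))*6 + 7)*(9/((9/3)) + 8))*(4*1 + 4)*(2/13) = -2314.32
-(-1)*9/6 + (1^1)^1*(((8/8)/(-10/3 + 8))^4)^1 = 57705/38416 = 1.50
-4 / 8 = -1 / 2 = -0.50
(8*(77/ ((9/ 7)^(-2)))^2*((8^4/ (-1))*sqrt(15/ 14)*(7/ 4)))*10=-32517365760*sqrt(210)/ 49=-9616763224.93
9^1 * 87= 783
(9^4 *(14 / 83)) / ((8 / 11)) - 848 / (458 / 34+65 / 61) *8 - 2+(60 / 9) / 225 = 355715284691 / 337808340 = 1053.01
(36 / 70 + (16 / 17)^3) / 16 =115897 / 1375640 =0.08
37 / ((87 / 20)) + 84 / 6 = 1958 / 87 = 22.51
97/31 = 3.13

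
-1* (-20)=20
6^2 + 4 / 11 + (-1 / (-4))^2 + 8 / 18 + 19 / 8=62165 / 1584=39.25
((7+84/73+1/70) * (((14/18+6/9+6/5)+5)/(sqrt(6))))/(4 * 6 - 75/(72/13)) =28705424 * sqrt(6)/28858725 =2.44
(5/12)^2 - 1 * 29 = -4151/144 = -28.83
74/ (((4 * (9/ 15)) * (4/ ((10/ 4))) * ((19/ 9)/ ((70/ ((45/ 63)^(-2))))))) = 346875/ 1064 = 326.01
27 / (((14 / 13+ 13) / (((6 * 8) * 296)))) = 1662336 / 61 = 27251.41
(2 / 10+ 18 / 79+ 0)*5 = 169 / 79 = 2.14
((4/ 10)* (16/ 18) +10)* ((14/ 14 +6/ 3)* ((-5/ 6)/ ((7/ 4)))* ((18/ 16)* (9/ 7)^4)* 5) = -7643565/ 33614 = -227.39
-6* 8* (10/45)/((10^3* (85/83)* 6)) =-166/95625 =-0.00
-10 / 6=-5 / 3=-1.67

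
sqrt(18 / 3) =sqrt(6) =2.45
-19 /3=-6.33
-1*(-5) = 5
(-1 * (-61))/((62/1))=61/62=0.98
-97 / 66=-1.47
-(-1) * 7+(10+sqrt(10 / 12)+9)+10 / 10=sqrt(30) / 6+27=27.91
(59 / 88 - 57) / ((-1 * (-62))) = -4957 / 5456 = -0.91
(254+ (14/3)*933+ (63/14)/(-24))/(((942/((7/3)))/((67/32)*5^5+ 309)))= 37718717575/482304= 78205.28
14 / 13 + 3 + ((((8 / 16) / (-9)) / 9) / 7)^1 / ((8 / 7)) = 68675 / 16848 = 4.08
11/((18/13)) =7.94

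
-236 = -236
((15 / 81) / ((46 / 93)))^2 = 24025 / 171396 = 0.14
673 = 673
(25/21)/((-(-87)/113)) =2825/1827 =1.55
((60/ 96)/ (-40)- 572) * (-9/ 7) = 329481/ 448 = 735.45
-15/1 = -15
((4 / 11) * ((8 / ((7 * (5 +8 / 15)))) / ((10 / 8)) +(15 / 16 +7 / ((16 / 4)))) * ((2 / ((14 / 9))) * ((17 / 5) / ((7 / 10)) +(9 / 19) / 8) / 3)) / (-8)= -416162667 / 1523205376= -0.27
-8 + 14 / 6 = -17 / 3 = -5.67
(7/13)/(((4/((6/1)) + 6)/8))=42/65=0.65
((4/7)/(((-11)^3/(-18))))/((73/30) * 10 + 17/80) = 17280/54886447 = 0.00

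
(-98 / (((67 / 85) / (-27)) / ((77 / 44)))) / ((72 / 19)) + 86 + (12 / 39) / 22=250828005 / 153296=1636.23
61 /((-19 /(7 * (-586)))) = 250222 /19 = 13169.58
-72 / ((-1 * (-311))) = -72 / 311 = -0.23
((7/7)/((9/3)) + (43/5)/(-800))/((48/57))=73549/192000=0.38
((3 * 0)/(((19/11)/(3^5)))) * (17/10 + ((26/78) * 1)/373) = 0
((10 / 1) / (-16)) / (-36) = 5 / 288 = 0.02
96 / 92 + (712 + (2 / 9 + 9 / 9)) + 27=153442 / 207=741.27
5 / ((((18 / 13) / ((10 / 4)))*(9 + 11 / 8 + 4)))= 130 / 207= 0.63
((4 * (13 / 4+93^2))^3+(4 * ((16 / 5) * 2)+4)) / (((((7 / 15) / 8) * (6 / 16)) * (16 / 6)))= 4974488127427032 / 7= 710641161061004.57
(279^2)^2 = 6059221281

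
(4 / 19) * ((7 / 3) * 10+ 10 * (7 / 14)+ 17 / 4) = 6.86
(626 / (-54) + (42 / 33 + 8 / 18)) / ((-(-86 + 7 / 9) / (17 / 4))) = -49861 / 101244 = -0.49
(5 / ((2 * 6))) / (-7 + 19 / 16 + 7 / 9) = -12 / 145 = -0.08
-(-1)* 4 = 4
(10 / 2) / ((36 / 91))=455 / 36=12.64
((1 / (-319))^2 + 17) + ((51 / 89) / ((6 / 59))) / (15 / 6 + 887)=274004879761 / 16111920891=17.01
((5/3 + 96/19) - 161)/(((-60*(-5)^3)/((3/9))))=-4397/641250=-0.01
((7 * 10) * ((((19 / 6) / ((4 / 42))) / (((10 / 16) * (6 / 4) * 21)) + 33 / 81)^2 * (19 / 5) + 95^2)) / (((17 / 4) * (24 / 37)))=213396527344 / 929475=229588.24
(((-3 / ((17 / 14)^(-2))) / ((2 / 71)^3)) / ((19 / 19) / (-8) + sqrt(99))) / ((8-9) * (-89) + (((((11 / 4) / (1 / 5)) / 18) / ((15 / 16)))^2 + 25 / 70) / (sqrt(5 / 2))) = 1131075710865 / (14 * (1-24 * sqrt(11)) * (10421 * sqrt(10) + 4541670)) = -224.69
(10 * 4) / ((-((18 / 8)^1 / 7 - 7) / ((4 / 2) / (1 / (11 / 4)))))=560 / 17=32.94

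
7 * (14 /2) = 49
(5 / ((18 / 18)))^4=625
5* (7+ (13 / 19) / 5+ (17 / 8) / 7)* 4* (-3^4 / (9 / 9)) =-3206223 / 266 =-12053.47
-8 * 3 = -24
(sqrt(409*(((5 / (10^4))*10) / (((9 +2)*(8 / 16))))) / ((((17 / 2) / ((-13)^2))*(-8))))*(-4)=169*sqrt(4499) / 1870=6.06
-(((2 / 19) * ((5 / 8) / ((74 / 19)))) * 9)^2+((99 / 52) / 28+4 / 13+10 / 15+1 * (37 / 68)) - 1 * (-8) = 3888709003 / 406625856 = 9.56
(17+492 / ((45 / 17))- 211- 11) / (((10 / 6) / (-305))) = 17507 / 5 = 3501.40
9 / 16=0.56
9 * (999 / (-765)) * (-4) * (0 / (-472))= 0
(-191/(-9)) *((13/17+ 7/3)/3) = 30178/1377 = 21.92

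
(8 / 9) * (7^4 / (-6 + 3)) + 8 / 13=-249488 / 351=-710.79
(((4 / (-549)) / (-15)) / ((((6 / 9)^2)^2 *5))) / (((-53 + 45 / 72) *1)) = -6 / 638975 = -0.00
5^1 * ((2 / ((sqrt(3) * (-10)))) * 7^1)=-7 * sqrt(3) / 3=-4.04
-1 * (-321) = 321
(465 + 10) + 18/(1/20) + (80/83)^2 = 5758715/6889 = 835.93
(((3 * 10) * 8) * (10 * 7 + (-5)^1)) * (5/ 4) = 19500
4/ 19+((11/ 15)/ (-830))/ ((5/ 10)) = 24691/ 118275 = 0.21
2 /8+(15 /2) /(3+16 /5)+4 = 677 /124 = 5.46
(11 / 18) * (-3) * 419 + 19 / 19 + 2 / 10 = -23009 / 30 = -766.97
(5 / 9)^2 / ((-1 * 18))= -25 / 1458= -0.02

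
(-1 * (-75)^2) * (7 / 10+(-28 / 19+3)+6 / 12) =-15335.53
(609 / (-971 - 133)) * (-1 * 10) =1015 / 184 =5.52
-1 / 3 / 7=-1 / 21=-0.05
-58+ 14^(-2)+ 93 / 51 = -187163 / 3332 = -56.17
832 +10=842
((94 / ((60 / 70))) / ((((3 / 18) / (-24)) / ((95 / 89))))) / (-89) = 1500240 / 7921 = 189.40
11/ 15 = 0.73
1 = 1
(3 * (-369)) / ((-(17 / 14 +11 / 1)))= 1722 / 19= 90.63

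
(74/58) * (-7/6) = -259/174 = -1.49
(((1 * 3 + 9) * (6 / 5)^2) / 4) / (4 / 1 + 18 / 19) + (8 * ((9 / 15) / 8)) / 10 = 0.93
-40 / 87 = -0.46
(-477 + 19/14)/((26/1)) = -6659/364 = -18.29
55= 55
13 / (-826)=-13 / 826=-0.02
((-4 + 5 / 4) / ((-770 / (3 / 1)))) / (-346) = -3 / 96880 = -0.00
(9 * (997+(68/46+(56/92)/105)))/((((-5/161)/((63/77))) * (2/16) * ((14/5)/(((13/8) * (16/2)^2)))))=-3869165664/55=-70348466.62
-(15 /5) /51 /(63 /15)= -5 /357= -0.01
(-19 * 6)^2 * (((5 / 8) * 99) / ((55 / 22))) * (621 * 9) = 1797707439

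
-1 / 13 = -0.08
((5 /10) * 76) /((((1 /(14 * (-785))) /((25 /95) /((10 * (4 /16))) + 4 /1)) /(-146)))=250308240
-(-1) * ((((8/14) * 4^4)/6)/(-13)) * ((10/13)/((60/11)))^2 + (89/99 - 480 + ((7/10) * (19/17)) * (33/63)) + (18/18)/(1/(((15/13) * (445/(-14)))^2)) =9418325979371/10870799940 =866.39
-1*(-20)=20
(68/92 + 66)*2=3070/23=133.48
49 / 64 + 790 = 50609 / 64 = 790.77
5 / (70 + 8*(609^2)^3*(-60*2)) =-1 / 9795012273121505458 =-0.00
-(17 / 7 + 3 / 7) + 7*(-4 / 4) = -69 / 7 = -9.86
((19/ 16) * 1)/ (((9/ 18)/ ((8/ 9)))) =19/ 9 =2.11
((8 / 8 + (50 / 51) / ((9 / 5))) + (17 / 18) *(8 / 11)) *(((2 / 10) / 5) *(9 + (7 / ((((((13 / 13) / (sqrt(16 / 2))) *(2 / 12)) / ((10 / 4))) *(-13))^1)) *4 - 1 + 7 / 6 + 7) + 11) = 17.83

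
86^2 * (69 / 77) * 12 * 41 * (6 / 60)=125539704 / 385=326077.15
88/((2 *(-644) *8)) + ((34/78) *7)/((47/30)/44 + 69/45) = 67143527/34676824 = 1.94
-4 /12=-0.33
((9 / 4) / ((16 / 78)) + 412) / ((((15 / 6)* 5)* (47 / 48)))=8121 / 235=34.56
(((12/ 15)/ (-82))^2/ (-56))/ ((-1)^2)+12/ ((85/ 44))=62129743/ 10001950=6.21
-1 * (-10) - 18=-8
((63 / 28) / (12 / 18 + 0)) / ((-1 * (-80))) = 27 / 640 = 0.04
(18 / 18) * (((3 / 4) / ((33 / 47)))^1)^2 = 2209 / 1936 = 1.14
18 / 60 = 3 / 10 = 0.30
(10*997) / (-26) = -383.46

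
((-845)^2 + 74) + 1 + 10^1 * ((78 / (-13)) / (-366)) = 43560110 / 61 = 714100.16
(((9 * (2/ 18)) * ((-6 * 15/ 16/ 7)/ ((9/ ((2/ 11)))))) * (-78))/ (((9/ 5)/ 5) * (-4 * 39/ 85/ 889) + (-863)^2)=0.00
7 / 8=0.88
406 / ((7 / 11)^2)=7018 / 7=1002.57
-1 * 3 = -3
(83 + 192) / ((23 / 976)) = 268400 / 23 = 11669.57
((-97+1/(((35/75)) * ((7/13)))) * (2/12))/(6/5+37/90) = -13674/1421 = -9.62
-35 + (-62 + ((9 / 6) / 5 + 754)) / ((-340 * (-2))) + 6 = -190277 / 6800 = -27.98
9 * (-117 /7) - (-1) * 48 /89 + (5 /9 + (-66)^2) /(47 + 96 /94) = -59.17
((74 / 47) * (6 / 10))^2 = 49284 / 55225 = 0.89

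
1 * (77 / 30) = 77 / 30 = 2.57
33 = 33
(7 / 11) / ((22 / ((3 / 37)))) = 21 / 8954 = 0.00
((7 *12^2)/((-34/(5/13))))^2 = 6350400/48841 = 130.02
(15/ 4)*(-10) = -75/ 2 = -37.50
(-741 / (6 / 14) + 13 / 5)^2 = 74511424 / 25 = 2980456.96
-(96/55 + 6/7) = -1002/385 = -2.60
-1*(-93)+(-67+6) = 32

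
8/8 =1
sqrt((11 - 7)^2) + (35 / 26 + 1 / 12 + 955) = 149827 / 156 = 960.43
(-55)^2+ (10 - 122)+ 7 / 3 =8746 / 3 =2915.33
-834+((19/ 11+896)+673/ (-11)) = 2.55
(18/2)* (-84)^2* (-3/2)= -95256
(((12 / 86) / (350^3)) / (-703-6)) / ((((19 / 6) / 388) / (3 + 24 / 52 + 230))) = -0.00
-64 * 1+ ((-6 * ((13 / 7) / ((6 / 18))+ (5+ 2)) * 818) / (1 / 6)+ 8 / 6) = -7775588 / 21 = -370266.10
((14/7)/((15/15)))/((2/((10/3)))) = 10/3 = 3.33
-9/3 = -3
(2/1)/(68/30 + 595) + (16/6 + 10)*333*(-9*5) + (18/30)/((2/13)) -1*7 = -17005355329/89590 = -189813.10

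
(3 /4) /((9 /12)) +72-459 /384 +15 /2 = 10151 /128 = 79.30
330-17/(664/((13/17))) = 219107/664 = 329.98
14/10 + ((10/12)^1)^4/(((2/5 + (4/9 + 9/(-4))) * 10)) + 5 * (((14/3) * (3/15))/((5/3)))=379411/91080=4.17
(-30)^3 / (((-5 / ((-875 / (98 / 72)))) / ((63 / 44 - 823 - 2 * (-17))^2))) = -1823761183668750 / 847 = -2153200925228.75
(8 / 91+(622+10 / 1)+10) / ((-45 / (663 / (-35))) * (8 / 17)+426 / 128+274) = 1080721280 / 468662551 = 2.31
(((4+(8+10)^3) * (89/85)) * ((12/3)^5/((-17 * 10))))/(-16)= 16620928/7225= 2300.47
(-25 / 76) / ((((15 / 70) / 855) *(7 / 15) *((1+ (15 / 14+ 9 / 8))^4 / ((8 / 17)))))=-221276160000 / 17452636577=-12.68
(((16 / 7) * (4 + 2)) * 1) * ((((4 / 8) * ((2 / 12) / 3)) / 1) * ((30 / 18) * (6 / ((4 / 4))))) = 80 / 21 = 3.81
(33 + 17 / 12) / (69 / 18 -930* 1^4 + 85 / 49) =-0.04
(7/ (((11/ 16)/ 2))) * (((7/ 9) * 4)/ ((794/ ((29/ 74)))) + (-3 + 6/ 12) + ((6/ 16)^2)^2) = -9395389297/ 186139008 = -50.48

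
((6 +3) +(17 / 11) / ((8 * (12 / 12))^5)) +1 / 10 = 16400469 / 1802240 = 9.10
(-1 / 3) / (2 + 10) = -1 / 36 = -0.03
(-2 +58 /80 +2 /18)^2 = 1.35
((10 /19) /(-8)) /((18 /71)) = -355 /1368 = -0.26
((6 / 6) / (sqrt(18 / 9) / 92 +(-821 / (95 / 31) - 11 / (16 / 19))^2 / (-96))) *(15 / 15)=-2377780359032881766400 / 1955300404562166810012361 - 31429838766080000 *sqrt(2) / 1955300404562166810012361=-0.00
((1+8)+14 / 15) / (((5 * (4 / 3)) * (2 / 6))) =447 / 100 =4.47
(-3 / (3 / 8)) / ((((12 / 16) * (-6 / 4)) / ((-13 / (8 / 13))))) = -1352 / 9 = -150.22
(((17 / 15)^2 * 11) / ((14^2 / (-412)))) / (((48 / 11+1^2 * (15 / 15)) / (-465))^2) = -38074701797 / 170569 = -223221.70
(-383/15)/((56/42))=-383/20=-19.15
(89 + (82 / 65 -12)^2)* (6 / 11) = 5179374 / 46475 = 111.44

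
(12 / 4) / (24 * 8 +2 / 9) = 27 / 1730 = 0.02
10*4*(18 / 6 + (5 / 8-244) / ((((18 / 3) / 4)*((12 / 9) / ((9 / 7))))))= -85935 / 14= -6138.21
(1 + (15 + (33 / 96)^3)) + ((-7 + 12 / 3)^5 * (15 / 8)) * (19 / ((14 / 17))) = -2407502747 / 229376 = -10495.88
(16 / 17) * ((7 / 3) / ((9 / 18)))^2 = 3136 / 153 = 20.50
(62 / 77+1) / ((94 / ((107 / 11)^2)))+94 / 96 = 58775117 / 21019152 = 2.80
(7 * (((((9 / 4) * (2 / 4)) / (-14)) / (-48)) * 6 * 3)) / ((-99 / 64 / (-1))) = 3 / 22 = 0.14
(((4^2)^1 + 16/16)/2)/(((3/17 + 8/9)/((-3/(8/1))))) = -7803/2608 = -2.99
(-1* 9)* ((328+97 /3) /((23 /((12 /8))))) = -423 /2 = -211.50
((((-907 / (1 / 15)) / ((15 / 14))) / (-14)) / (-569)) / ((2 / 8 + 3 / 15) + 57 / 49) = -888860 / 899589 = -0.99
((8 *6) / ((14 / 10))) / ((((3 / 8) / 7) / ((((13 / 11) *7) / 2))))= 29120 / 11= 2647.27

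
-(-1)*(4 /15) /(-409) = -4 /6135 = -0.00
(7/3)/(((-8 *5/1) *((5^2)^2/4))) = -7/18750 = -0.00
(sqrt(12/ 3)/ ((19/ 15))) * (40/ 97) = 0.65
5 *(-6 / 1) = -30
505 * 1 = 505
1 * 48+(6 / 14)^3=16491 / 343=48.08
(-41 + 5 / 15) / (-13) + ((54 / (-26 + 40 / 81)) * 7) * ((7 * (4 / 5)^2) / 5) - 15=-126654587 / 5035875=-25.15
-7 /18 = -0.39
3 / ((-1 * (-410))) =0.01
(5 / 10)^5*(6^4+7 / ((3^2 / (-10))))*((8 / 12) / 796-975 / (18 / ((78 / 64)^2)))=-570248866847 / 176062464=-3238.90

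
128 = 128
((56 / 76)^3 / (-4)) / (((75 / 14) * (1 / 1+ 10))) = -9604 / 5658675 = -0.00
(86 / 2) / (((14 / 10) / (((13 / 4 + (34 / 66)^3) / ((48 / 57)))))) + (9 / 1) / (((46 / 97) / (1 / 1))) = 52767946739 / 370294848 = 142.50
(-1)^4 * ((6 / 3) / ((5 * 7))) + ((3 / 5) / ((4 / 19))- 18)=-2113 / 140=-15.09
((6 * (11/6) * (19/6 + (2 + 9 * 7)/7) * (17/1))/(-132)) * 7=-8891/72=-123.49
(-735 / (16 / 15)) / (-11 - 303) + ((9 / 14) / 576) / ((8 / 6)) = 1235271 / 562688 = 2.20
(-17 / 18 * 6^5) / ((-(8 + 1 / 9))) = 66096 / 73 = 905.42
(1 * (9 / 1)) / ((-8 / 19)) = -171 / 8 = -21.38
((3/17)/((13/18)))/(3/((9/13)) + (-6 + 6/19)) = -3078/17017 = -0.18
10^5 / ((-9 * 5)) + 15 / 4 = -79865 / 36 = -2218.47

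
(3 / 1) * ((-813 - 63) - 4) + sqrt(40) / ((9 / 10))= -2640 + 20 * sqrt(10) / 9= -2632.97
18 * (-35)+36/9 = -626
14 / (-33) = -14 / 33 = -0.42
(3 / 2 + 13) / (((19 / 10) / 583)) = 84535 / 19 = 4449.21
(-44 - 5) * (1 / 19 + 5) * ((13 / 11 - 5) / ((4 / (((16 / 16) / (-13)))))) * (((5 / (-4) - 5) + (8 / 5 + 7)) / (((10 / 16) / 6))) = -27857088 / 67925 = -410.12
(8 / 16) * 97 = 97 / 2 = 48.50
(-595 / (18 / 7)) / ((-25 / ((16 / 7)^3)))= 34816 / 315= 110.53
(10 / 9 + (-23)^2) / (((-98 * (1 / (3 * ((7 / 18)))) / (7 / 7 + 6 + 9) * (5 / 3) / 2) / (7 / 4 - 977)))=37223342 / 315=118169.34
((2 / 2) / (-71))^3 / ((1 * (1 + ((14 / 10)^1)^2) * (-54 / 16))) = 100 / 357553089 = 0.00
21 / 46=0.46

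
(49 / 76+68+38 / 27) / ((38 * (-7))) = -143747 / 545832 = -0.26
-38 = -38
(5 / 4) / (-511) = -5 / 2044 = -0.00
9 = 9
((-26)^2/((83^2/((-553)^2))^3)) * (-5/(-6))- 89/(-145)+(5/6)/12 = 49277389.13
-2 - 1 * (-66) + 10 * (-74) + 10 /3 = -2018 /3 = -672.67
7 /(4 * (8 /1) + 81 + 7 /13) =91 /1476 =0.06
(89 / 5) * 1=89 / 5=17.80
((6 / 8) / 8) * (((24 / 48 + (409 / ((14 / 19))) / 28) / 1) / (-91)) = -23901 / 1141504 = -0.02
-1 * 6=-6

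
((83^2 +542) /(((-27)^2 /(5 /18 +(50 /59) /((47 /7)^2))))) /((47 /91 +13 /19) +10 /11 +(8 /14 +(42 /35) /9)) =163885309412825 /152578265018904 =1.07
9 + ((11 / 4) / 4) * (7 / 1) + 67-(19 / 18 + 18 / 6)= 11053 / 144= 76.76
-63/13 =-4.85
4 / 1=4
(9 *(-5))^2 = 2025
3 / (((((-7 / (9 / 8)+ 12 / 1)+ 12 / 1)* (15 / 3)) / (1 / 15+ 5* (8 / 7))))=5463 / 28000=0.20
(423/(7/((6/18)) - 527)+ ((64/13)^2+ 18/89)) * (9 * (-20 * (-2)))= 32334511140/3805373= 8497.07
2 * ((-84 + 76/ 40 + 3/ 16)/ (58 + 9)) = -6553/ 2680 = -2.45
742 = 742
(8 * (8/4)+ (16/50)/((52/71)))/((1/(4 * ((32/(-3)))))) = -683776/975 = -701.31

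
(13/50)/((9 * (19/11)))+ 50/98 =220757/418950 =0.53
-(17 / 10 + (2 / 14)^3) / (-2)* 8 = 11682 / 1715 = 6.81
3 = 3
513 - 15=498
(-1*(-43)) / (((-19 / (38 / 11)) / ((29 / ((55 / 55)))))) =-2494 / 11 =-226.73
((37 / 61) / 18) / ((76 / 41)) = 1517 / 83448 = 0.02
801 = 801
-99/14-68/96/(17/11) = -1265/168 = -7.53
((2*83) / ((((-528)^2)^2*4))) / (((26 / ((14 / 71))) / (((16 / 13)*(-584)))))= -42413 / 14571382864896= -0.00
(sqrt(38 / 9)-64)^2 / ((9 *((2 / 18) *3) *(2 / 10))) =184510 / 27-640 *sqrt(38) / 9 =6395.35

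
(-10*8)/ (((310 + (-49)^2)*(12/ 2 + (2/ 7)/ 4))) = -0.00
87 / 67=1.30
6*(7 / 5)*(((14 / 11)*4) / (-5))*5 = -2352 / 55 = -42.76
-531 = -531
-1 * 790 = -790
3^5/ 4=243/ 4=60.75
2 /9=0.22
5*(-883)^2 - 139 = 3898306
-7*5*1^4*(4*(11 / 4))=-385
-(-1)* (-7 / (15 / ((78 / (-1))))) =182 / 5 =36.40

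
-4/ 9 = -0.44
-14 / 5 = -2.80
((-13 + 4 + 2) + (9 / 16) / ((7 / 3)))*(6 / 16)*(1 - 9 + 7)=2271 / 896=2.53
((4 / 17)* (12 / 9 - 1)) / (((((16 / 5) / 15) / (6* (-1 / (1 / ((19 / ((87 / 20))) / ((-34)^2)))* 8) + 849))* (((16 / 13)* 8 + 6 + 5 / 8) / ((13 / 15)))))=12022573810 / 732189303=16.42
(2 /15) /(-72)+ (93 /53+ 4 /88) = 566147 /314820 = 1.80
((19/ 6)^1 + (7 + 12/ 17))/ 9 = 1109/ 918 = 1.21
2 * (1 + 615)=1232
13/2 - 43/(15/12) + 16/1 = -119/10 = -11.90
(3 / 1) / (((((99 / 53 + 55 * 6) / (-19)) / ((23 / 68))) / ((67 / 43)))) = -1551787 / 17143412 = -0.09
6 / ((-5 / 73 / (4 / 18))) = -292 / 15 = -19.47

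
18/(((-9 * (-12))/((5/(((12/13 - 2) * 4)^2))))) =845/18816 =0.04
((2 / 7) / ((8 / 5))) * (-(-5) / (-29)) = -25 / 812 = -0.03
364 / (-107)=-364 / 107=-3.40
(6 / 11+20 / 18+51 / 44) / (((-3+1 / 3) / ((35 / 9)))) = -39025 / 9504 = -4.11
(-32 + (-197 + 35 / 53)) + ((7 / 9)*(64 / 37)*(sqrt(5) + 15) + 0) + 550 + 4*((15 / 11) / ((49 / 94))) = 448*sqrt(5) / 333 + 1117134992 / 3170937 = 355.31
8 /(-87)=-8 /87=-0.09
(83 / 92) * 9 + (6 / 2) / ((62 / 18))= 25641 / 2852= 8.99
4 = 4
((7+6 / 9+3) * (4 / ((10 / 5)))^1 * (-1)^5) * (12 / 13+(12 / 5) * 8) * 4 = -111616 / 65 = -1717.17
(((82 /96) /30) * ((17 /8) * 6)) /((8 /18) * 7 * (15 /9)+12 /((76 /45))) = 119187 /4035200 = 0.03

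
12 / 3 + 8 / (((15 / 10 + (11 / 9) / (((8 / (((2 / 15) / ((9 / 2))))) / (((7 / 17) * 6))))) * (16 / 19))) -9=26770 / 20809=1.29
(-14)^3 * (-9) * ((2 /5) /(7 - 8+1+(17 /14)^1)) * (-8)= -5531904 /85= -65081.22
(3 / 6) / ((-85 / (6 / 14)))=-3 / 1190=-0.00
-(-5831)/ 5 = 5831/ 5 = 1166.20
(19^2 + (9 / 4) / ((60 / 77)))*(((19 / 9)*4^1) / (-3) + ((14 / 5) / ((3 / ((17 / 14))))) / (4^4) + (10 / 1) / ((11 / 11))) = 7233297503 / 2764800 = 2616.21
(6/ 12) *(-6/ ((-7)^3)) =3/ 343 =0.01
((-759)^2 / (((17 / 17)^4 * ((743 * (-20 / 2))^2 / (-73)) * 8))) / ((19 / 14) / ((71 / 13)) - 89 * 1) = 20900794761 / 19480484292400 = 0.00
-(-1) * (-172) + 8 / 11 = -1884 / 11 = -171.27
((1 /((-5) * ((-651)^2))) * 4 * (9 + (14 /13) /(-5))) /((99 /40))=-18272 /2727159435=-0.00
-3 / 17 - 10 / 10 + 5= 65 / 17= 3.82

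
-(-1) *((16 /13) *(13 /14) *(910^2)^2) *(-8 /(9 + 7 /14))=-659969549473.68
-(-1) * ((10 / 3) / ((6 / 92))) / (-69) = -20 / 27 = -0.74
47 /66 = 0.71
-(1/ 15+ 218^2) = -712861/ 15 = -47524.07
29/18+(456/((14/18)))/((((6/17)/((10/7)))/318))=665588141/882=754635.08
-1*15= -15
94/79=1.19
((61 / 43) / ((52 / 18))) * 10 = 2745 / 559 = 4.91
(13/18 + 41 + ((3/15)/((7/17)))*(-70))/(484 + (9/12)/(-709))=197102/12353589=0.02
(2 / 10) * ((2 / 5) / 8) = 1 / 100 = 0.01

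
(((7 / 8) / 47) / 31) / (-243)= -7 / 2832408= -0.00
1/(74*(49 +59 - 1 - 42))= 1/4810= 0.00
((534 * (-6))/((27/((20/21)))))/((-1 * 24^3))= 445/54432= 0.01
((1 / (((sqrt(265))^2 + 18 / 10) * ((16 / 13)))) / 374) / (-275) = -13 / 439046080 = -0.00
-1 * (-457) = 457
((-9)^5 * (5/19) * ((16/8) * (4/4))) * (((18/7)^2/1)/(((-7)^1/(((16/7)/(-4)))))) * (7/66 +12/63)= -17473780080/3512663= -4974.51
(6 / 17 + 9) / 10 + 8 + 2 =1859 / 170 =10.94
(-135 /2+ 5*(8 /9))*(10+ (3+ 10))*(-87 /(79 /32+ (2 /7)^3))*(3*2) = 8309325920 /27353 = 303781.15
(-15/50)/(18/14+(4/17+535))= -119/212820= -0.00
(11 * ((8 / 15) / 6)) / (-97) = -44 / 4365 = -0.01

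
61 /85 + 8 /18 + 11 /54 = 6269 /4590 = 1.37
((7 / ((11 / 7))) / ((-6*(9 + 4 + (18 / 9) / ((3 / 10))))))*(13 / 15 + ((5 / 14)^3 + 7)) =-325667 / 1090320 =-0.30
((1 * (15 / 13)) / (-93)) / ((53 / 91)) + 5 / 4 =8075 / 6572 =1.23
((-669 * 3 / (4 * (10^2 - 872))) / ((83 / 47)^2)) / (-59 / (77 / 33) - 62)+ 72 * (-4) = -79647640911 / 276552016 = -288.00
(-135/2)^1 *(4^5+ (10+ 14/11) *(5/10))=-69500.45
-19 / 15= -1.27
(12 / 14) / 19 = 6 / 133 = 0.05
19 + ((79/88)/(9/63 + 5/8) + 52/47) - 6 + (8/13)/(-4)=4370208/289003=15.12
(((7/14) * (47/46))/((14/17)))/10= 799/12880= 0.06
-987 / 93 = -329 / 31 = -10.61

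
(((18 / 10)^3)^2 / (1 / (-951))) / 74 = -505400391 / 1156250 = -437.10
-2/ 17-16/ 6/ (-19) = 22/ 969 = 0.02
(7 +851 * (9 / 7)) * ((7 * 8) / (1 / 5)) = 308320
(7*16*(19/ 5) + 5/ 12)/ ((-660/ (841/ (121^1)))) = -21496801/ 4791600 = -4.49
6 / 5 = 1.20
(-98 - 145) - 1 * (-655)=412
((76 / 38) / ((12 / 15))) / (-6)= -5 / 12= -0.42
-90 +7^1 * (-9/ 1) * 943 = -59499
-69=-69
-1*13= -13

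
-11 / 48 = -0.23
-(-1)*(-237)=-237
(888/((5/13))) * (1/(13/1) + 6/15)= 27528/25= 1101.12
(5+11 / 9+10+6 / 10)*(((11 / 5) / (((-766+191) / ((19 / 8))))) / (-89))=158213 / 92115000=0.00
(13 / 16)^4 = 28561 / 65536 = 0.44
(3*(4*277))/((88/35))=29085/22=1322.05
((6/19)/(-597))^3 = -8/54053028541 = -0.00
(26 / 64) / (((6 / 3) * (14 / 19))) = 247 / 896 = 0.28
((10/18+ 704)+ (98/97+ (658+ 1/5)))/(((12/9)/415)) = 247042777/582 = 424472.13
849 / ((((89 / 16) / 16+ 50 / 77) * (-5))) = -5578496 / 32755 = -170.31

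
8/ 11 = 0.73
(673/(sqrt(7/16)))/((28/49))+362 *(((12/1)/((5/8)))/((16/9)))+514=673 *sqrt(7)+22118/5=6204.19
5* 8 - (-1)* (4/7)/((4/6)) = 286/7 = 40.86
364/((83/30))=131.57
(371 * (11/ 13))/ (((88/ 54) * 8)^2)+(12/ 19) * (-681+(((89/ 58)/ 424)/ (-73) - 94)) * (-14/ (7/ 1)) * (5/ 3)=509900924008041/ 312166519808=1633.43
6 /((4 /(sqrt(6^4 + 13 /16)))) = 3 * sqrt(20749) /8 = 54.02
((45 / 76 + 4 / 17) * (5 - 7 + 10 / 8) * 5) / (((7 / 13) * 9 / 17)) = -69485 / 6384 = -10.88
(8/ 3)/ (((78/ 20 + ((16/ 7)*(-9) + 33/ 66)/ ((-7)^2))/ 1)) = 6860/ 8979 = 0.76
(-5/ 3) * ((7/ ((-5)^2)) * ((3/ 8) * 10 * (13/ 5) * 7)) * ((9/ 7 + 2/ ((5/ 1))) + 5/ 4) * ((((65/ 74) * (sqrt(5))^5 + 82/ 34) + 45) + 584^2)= -108439673979/ 3400 - 2431065 * sqrt(5)/ 1184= -31898613.00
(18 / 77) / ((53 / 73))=1314 / 4081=0.32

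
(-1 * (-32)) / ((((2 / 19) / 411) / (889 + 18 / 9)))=111325104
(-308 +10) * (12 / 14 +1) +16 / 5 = -19258 / 35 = -550.23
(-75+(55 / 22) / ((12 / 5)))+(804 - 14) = 17185 / 24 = 716.04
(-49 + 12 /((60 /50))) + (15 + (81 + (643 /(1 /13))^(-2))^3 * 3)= 543870778461716030980504329600 /341134742086287359973841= 1594299.00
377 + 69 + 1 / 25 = 11151 / 25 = 446.04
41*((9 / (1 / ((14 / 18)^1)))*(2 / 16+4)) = 1183.88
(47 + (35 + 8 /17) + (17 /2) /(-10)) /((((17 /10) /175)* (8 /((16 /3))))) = 4856425 /867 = 5601.41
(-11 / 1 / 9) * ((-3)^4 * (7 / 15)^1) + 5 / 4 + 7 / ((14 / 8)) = -819 / 20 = -40.95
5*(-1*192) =-960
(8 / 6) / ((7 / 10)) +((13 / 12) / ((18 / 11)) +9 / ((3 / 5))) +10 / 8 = 28451 / 1512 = 18.82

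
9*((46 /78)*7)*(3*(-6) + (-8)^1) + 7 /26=-25109 /26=-965.73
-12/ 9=-4/ 3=-1.33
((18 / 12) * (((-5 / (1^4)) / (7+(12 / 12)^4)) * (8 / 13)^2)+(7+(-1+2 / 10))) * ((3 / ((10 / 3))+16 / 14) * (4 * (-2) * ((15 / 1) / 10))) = -325974 / 2275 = -143.29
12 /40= 3 /10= 0.30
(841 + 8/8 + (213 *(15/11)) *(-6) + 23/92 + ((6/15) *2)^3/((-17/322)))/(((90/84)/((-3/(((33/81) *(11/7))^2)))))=21279344014719/3422333750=6217.79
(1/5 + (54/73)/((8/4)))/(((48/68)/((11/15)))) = 9724/16425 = 0.59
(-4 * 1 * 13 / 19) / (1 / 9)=-468 / 19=-24.63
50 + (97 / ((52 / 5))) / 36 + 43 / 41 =3937981 / 76752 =51.31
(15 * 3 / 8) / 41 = 45 / 328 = 0.14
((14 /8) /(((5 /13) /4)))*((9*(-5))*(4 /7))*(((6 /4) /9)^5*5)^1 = -65 /216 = -0.30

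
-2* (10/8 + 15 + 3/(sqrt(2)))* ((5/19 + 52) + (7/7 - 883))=47295* sqrt(2)/19 + 1024725/38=30486.72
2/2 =1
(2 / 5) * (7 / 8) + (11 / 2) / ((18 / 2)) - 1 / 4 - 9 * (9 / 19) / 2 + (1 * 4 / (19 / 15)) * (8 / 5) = 3.63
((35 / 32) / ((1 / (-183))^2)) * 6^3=31647105 / 4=7911776.25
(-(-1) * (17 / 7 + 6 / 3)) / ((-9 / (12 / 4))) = -31 / 21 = -1.48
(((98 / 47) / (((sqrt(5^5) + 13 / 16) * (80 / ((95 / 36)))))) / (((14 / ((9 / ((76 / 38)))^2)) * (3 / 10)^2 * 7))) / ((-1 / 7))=43225 / 150368228 - 332500 * sqrt(5) / 37592057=-0.02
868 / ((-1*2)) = -434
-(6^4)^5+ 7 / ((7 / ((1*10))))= -3656158440062966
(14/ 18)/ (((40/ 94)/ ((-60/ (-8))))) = 329/ 24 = 13.71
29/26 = 1.12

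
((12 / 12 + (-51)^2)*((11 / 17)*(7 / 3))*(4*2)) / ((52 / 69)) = 9216284 / 221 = 41702.64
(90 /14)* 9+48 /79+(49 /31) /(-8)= 7990991 /137144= 58.27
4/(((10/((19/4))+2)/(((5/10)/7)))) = 0.07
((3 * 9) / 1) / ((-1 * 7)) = -27 / 7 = -3.86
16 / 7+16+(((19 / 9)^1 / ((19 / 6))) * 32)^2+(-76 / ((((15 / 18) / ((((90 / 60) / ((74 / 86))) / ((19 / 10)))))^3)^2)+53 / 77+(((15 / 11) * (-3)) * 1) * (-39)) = 2193647143108941763574 / 4402623868749754263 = 498.26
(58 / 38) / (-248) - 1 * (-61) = 287403 / 4712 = 60.99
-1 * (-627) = 627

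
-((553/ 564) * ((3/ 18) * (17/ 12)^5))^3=-484071166220418387586369961/ 597048695543811314414518272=-0.81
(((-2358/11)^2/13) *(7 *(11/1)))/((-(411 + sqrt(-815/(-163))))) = -3999147957/6038747 + 9730287 *sqrt(5)/6038747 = -658.64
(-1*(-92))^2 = 8464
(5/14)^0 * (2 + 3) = 5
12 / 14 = 6 / 7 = 0.86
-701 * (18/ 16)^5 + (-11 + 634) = -20978885/ 32768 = -640.22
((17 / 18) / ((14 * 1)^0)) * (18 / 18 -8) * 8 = -52.89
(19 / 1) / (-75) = -19 / 75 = -0.25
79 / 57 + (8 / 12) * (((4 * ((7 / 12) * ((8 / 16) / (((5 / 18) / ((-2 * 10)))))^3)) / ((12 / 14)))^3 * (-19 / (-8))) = -184901503364702129 / 57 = -3243886023942142.61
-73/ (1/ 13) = -949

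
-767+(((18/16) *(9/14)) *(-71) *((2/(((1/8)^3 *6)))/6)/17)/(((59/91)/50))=-7414901/1003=-7392.72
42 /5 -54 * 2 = -498 /5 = -99.60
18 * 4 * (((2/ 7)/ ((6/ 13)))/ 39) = 8/ 7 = 1.14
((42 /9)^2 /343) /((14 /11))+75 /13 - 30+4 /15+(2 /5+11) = -71744 /5733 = -12.51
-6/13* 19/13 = -0.67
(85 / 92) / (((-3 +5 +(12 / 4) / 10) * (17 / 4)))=50 / 529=0.09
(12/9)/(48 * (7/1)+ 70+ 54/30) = 20/6117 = 0.00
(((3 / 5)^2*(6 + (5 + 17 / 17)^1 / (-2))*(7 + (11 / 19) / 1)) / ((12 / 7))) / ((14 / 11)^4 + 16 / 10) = 8301447 / 7343690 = 1.13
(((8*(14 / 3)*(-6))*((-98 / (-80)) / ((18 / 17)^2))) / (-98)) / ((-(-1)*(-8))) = -2023 / 6480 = -0.31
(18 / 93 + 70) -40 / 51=109736 / 1581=69.41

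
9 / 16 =0.56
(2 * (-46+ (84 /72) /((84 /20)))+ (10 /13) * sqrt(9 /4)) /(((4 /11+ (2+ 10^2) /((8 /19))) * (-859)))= 464816 /1072869525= 0.00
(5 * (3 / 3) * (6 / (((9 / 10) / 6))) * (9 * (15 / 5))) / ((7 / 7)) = 5400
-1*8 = -8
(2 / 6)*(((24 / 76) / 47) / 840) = 0.00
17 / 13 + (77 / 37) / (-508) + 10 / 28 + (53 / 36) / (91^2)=581672450 / 350211771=1.66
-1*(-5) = 5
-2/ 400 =-1/ 200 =-0.00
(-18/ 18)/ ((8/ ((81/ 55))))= -81/ 440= -0.18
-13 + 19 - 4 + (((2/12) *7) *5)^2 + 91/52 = 340/9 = 37.78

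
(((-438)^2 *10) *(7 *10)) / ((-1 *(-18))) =7460600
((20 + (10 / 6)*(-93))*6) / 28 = -405 / 14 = -28.93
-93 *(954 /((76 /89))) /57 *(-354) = 645262.08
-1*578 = -578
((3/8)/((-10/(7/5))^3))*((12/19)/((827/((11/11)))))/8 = -3087/31426000000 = -0.00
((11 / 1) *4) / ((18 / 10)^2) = 1100 / 81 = 13.58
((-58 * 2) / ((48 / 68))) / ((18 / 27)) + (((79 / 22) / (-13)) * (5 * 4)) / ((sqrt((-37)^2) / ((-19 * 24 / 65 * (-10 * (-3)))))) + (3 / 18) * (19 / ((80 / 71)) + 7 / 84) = -21022999619 / 99047520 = -212.25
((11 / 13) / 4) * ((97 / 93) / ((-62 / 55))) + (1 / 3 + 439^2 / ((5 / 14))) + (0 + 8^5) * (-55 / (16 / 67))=-3501668498099 / 499720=-7007261.06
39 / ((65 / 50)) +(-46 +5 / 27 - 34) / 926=747905 / 25002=29.91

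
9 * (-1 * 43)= -387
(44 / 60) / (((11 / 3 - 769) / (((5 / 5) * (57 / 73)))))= -627 / 838040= -0.00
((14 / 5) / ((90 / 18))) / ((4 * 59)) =7 / 2950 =0.00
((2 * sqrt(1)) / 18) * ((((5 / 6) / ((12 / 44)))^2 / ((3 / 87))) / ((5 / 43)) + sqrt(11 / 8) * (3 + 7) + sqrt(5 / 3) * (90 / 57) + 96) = 10 * sqrt(15) / 171 + 5 * sqrt(22) / 18 + 785539 / 2916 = 270.92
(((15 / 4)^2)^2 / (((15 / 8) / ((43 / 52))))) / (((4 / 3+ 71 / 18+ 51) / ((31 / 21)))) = 13496625 / 5899712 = 2.29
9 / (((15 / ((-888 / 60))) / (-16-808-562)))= 307692 / 25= 12307.68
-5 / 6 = -0.83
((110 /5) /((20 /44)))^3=14172488 /125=113379.90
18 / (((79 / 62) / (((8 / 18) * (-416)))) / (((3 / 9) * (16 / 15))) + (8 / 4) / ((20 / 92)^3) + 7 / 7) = 1238016000 / 13456726139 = 0.09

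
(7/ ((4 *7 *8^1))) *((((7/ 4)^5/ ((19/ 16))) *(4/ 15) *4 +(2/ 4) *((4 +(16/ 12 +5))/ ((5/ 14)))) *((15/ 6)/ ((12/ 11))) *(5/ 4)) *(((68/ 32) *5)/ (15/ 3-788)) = -155672825/ 4387405824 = -0.04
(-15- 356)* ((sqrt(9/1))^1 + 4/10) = -6307/5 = -1261.40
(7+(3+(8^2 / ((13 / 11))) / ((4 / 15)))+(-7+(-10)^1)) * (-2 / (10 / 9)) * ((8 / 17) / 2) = -91764 / 1105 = -83.04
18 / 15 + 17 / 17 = 2.20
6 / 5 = 1.20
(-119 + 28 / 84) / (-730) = 0.16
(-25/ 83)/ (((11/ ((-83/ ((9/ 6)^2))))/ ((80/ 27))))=8000/ 2673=2.99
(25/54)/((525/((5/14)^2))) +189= 42007921/222264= 189.00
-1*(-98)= 98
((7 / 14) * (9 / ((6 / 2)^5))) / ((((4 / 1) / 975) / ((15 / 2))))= 33.85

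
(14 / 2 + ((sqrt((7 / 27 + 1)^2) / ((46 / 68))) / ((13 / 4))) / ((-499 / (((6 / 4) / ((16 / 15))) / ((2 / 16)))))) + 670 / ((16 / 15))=2274224603 / 3580824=635.11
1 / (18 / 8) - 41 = -365 / 9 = -40.56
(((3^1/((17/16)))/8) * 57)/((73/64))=21888/1241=17.64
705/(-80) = -141/16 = -8.81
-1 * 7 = -7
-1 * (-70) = 70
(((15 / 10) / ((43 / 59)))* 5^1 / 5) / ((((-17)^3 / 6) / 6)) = -3186 / 211259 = -0.02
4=4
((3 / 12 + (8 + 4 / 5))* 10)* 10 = 905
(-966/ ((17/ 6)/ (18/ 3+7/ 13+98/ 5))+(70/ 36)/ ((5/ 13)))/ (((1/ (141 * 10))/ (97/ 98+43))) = -1709245336209/ 3094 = -552438699.49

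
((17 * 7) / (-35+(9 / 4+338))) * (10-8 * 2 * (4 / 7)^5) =3438216 / 977207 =3.52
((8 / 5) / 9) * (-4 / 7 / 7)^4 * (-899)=-1841152 / 259416045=-0.01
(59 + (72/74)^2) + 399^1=628298/1369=458.95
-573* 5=-2865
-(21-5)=-16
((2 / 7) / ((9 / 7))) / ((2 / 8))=8 / 9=0.89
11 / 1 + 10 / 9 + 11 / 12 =469 / 36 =13.03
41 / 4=10.25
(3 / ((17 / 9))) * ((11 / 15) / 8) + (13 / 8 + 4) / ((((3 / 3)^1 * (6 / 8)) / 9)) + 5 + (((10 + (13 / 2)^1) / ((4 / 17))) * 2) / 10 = 7367 / 85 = 86.67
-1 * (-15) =15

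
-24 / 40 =-3 / 5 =-0.60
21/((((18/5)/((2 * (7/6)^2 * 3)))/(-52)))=-22295/9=-2477.22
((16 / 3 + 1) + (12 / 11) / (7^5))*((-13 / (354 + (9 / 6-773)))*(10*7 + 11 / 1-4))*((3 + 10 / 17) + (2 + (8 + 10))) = 36623399774 / 102246585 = 358.19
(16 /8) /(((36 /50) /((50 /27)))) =5.14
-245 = -245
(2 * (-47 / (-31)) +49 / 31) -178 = -5375 / 31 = -173.39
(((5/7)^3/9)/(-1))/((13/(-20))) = 2500/40131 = 0.06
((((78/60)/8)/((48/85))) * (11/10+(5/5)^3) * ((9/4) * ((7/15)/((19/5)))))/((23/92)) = 0.67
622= 622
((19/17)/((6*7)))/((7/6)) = 19/833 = 0.02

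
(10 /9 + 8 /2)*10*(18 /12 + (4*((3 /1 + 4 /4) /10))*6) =1702 /3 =567.33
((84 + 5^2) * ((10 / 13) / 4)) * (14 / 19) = 3815 / 247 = 15.45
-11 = -11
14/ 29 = 0.48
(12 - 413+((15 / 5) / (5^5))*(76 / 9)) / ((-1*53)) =3759299 / 496875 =7.57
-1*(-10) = 10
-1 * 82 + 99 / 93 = -2509 / 31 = -80.94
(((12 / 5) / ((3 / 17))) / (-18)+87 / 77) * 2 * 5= 2594 / 693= 3.74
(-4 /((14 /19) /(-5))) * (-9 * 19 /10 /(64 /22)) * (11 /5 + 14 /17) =-482.40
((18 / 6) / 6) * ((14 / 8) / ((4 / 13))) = 91 / 32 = 2.84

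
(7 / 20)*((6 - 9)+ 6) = 21 / 20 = 1.05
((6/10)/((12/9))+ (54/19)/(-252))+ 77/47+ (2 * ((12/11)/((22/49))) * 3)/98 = 2.23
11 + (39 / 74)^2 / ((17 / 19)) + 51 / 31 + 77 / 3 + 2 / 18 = 1006009061 / 25972668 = 38.73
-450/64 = -225/32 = -7.03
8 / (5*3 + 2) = 0.47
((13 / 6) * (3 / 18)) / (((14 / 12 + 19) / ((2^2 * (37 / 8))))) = 481 / 1452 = 0.33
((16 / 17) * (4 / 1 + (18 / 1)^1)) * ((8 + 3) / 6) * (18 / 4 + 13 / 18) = 90992 / 459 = 198.24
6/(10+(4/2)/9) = 27/46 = 0.59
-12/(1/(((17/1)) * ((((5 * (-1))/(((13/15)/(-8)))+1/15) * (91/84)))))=-153221/15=-10214.73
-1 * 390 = -390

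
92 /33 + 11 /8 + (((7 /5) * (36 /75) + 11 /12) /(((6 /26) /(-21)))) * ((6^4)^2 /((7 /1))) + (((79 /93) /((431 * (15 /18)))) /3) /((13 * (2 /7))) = -198830196960971269 /5731869000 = -34688545.21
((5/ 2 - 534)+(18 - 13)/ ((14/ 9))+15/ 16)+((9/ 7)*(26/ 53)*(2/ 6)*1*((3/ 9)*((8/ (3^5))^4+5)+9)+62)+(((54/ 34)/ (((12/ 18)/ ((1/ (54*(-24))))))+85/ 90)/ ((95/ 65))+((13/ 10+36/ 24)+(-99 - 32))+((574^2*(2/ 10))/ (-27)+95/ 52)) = -2632819057637104025297/ 869090217060068640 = -3029.40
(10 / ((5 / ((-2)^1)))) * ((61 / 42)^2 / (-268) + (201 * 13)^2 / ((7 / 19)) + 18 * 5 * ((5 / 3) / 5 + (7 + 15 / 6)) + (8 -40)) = -8761687190231 / 118188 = -74133475.40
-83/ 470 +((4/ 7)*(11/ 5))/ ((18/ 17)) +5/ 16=313441/ 236880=1.32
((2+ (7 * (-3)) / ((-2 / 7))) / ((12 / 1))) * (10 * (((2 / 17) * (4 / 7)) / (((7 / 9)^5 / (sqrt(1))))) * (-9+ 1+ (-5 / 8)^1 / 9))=-137048355 / 1142876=-119.92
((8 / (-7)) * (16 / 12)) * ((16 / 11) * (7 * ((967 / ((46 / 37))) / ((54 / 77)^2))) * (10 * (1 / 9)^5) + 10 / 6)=-139200244640 / 20791566243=-6.70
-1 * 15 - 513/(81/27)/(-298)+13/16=-32455/2384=-13.61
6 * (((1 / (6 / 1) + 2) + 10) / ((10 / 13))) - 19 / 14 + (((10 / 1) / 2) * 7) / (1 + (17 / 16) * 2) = 3666 / 35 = 104.74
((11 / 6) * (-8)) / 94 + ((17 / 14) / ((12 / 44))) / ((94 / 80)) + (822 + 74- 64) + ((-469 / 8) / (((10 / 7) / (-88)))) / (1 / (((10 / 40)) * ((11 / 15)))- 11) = 111030859 / 602070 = 184.42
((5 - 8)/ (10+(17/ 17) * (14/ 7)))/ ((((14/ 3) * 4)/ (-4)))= 3/ 56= 0.05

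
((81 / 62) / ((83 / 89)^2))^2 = 411651843201 / 182429785924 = 2.26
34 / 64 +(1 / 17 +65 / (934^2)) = 70015409 / 118640416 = 0.59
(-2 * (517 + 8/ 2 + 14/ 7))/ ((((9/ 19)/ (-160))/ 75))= 79496000/ 3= 26498666.67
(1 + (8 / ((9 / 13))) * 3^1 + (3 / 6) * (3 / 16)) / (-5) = -3433 / 480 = -7.15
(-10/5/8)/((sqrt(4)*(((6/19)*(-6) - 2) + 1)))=19/440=0.04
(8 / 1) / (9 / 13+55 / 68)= 5.33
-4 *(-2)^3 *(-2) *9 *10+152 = -5608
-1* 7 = -7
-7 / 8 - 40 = -327 / 8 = -40.88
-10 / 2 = -5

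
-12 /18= -2 /3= -0.67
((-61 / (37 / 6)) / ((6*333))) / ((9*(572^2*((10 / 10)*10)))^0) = -61 / 12321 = -0.00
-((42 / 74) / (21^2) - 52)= 40403 / 777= 52.00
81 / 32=2.53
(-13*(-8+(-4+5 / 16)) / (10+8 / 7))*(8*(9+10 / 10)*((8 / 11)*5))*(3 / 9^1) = 11900 / 9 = 1322.22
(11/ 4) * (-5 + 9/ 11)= -11.50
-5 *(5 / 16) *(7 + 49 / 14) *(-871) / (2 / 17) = 7773675 / 64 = 121463.67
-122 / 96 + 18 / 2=371 / 48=7.73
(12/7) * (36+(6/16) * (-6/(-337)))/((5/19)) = 2766609/11795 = 234.56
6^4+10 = 1306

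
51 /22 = 2.32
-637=-637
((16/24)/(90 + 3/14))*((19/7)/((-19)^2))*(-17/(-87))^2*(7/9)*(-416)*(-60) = 67325440/1634699637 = 0.04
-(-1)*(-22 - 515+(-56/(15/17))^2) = 785479/225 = 3491.02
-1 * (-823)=823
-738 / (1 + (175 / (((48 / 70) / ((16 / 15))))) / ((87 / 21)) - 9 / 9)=-96309 / 8575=-11.23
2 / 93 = 0.02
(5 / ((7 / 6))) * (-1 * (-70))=300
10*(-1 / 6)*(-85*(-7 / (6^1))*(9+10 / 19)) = -538475 / 342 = -1574.49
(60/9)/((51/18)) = 40/17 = 2.35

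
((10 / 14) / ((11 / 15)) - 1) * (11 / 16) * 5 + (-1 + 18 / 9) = 51 / 56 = 0.91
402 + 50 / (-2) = 377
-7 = -7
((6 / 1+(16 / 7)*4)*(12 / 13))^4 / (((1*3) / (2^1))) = 1745248149504 / 68574961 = 25450.22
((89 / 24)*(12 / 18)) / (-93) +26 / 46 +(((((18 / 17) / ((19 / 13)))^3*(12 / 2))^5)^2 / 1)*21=11660675863799877855232402754759333522711509897206423691957240308940281447046332745757 / 145408219052092736400999739988941033829649259964181933582601154099677590367634796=80192.69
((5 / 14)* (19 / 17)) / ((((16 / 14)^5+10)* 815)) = 45619 / 1113044196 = 0.00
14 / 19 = 0.74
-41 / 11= -3.73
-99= -99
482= 482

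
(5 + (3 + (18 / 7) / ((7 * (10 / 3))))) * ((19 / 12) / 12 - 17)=-689489 / 5040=-136.80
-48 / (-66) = 8 / 11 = 0.73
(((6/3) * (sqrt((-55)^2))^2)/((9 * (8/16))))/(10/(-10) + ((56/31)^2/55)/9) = -639545500/472559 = -1353.37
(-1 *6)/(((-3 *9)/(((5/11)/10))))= 1/99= 0.01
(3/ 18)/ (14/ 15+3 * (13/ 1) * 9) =5/ 10558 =0.00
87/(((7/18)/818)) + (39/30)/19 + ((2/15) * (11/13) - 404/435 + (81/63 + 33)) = 91773986839/501410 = 183031.82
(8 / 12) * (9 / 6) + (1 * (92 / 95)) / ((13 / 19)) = 157 / 65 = 2.42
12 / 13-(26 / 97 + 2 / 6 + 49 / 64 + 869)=-210502807 / 242112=-869.44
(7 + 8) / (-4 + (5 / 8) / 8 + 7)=960 / 197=4.87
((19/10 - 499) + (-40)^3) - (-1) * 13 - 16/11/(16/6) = -7093311/110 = -64484.65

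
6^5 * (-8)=-62208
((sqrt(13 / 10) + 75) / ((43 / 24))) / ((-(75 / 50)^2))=-800 / 43 - 16 * sqrt(130) / 645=-18.89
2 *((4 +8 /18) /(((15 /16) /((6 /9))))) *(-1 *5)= -2560 /81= -31.60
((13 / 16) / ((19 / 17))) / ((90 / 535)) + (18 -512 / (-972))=3375685 / 147744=22.85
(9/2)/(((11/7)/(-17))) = -1071/22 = -48.68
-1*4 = -4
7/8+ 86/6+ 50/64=1535/96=15.99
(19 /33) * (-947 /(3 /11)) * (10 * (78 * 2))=-9356360 /3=-3118786.67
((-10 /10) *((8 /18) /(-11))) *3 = 4 /33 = 0.12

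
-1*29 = -29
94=94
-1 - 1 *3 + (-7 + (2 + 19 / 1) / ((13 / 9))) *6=536 / 13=41.23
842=842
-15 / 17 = -0.88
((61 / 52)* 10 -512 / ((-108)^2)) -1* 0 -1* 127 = -2185645 / 18954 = -115.31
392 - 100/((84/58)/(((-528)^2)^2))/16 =-335401047379.43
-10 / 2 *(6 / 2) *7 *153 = -16065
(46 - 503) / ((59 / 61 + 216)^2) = -1700497 / 175165225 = -0.01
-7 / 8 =-0.88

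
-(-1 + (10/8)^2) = -9/16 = -0.56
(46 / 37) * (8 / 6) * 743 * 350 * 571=246143181.98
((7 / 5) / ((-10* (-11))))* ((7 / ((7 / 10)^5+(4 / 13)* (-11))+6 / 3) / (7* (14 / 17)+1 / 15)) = -131551287 / 341984713565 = -0.00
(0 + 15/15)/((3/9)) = 3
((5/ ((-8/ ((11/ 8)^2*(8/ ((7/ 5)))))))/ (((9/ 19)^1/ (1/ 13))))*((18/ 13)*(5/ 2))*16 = -287375/ 4732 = -60.73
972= 972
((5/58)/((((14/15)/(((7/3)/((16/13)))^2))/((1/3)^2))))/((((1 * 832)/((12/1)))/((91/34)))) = 207025/145391616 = 0.00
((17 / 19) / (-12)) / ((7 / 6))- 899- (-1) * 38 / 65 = -898.48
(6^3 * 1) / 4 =54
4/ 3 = 1.33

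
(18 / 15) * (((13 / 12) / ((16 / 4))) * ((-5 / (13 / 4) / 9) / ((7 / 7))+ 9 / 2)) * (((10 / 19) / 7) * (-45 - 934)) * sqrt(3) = -991727 * sqrt(3) / 9576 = -179.38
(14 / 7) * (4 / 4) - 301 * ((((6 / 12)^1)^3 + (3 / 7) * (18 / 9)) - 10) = 21731 / 8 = 2716.38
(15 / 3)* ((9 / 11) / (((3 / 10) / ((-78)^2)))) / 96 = 38025 / 44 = 864.20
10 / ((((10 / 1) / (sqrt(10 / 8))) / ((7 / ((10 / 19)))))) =133 * sqrt(5) / 20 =14.87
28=28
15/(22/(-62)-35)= -465/1096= -0.42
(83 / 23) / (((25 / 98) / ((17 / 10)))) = 69139 / 2875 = 24.05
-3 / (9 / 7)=-2.33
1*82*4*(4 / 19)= 1312 / 19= 69.05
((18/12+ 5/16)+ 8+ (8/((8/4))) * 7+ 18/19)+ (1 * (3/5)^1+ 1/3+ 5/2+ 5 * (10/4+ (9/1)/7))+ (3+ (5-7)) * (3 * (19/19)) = 2046767/31920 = 64.12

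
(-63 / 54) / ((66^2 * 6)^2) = -7 / 4098542976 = -0.00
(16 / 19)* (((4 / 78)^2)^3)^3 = 4194304 / 827783046288405322310845981539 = 0.00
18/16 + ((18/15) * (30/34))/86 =6651/5848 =1.14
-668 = -668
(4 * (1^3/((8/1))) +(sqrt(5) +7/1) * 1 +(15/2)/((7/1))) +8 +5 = sqrt(5) +151/7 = 23.81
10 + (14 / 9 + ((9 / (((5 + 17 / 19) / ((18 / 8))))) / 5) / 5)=1178651 / 100800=11.69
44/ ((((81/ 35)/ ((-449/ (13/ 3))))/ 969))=-223341580/ 117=-1908902.39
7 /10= 0.70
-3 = -3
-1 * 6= -6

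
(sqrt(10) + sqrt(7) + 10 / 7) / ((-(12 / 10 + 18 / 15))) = -5 * sqrt(10) / 12 - 5 * sqrt(7) / 12 - 25 / 42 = -3.02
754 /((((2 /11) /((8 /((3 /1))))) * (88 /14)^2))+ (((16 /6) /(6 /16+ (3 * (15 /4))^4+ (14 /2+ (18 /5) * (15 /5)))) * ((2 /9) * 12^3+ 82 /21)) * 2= 7966533925697 /28449575154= 280.02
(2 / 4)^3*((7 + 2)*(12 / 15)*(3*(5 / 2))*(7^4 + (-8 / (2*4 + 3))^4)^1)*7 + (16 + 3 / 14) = 46519539265 / 409948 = 113476.68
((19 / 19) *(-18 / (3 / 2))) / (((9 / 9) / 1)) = -12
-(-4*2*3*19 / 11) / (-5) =-456 / 55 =-8.29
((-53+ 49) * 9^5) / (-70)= 118098 / 35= 3374.23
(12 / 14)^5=7776 / 16807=0.46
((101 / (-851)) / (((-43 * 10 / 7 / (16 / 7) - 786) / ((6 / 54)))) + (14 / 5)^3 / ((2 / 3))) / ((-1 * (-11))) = 205003560332 / 68483905875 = 2.99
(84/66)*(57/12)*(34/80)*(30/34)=399/176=2.27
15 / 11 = 1.36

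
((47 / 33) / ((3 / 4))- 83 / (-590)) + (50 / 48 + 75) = 18242923 / 233640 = 78.08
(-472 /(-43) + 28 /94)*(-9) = -205074 /2021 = -101.47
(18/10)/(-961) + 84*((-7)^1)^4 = 969091611/4805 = 201684.00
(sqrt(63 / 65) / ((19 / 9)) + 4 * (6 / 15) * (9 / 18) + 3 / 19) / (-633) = -91 / 60135- 9 * sqrt(455) / 260585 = -0.00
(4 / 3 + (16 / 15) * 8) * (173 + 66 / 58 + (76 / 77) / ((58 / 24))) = 57684776 / 33495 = 1722.19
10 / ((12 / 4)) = 10 / 3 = 3.33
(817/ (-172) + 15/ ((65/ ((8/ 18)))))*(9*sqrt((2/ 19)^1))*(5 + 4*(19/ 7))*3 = -724275*sqrt(38)/ 6916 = -645.57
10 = 10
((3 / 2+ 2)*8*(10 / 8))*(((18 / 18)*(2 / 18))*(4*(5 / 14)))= 50 / 9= 5.56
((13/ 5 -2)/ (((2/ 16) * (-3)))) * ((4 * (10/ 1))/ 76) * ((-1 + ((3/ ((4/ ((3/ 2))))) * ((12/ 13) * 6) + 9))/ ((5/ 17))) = -10064/ 247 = -40.74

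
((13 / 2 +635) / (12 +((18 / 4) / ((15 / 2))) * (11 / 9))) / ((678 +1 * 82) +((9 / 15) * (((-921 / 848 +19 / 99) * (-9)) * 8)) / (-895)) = 50208761625 / 757380092609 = 0.07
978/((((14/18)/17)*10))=74817/35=2137.63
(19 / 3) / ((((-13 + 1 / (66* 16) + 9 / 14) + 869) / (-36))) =-1685376 / 6332311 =-0.27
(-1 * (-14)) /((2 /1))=7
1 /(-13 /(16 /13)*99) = -16 /16731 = -0.00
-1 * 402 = -402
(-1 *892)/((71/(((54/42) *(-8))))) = 64224/497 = 129.22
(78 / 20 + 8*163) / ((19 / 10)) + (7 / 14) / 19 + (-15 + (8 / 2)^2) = 26197 / 38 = 689.39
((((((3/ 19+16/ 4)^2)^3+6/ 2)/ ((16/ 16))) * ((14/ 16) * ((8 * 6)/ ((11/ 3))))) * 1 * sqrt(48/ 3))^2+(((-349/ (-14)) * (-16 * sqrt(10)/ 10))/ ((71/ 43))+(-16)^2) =15027624358200974943881481472/ 267811105207005481 - 60028 * sqrt(10)/ 2485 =56112775182.07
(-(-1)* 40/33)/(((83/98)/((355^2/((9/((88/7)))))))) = 251937.53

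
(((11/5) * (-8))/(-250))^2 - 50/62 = -9705609/12109375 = -0.80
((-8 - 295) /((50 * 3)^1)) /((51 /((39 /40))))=-1313 /34000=-0.04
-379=-379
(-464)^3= -99897344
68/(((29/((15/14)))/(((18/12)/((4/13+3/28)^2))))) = 14479920/661229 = 21.90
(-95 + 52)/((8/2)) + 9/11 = -437/44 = -9.93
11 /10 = 1.10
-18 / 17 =-1.06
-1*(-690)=690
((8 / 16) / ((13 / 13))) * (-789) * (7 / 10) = -5523 / 20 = -276.15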